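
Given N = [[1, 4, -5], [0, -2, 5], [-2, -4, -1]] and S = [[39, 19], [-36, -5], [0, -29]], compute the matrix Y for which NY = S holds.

Left-multiplying both sides by N⁻¹ gives Y = N⁻¹S.
N has determinant 2; N⁻¹ = [[11, 12, 5], [-5, -11/2, -5/2], [-2, -2, -1]].
Y = N⁻¹S = [[11, 12, 5], [-5, -11/2, -5/2], [-2, -2, -1]] · [[39, 19], [-36, -5], [0, -29]] = [[-3, 4], [3, 5], [-6, 1]].

Y = [[-3, 4], [3, 5], [-6, 1]]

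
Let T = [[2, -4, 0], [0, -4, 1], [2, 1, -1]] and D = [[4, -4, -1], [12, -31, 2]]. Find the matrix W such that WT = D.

W = [[2, -1, 0], [5, 3, 1]]

Right-multiplying both sides by T⁻¹ gives W = DT⁻¹.
det T = -2, so T⁻¹ = [[-3/2, 2, 2], [-1, 1, 1], [-4, 5, 4]].
W = DT⁻¹ = [[4, -4, -1], [12, -31, 2]] · [[-3/2, 2, 2], [-1, 1, 1], [-4, 5, 4]] = [[2, -1, 0], [5, 3, 1]].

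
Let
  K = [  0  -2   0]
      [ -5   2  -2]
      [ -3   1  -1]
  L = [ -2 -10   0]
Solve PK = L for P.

P = [[5, -2, 4]]

Since K sits to the right of P, P = LK⁻¹.
det K = -2; the adjugate gives K⁻¹ = [[0, 1, -2], [-1/2, 0, 0], [-1/2, -3, 5]].
P = LK⁻¹ = [[-2, -10, 0]] · [[0, 1, -2], [-1/2, 0, 0], [-1/2, -3, 5]] = [[5, -2, 4]].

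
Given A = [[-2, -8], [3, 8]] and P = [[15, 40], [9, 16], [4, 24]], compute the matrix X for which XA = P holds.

X = [[0, 5], [3, 5], [-5, -2]]

Right-multiplying both sides by A⁻¹ gives X = PA⁻¹.
det A = 8, so A⁻¹ = [[1, 1], [-3/8, -1/4]].
X = PA⁻¹ = [[15, 40], [9, 16], [4, 24]] · [[1, 1], [-3/8, -1/4]] = [[0, 5], [3, 5], [-5, -2]].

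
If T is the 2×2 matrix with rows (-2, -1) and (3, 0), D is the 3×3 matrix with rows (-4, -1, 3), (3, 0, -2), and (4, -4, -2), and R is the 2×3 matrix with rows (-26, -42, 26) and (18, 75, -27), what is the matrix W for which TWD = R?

W = T⁻¹RD⁻¹ (apply T⁻¹ on the left and D⁻¹ on the right).
det T = 3; the adjugate gives T⁻¹ = [[0, 1/3], [-1, -2/3]].
det D = -2, so D⁻¹ = [[4, 7, -1], [1, 2, -1/2], [6, 10, -3/2]].
T⁻¹R = [[6, 25, -9], [14, -8, -8]].
W = (T⁻¹R)D⁻¹ = [[-5, 2, -5], [0, 2, 2]].

W = [[-5, 2, -5], [0, 2, 2]]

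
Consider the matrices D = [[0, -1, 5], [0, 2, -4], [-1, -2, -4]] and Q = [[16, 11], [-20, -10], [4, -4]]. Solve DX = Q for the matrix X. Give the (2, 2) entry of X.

Since D multiplies X on the left, X = D⁻¹Q.
det D = 6, so D⁻¹ = [[-8/3, -7/3, -1], [2/3, 5/6, 0], [1/3, 1/6, 0]].
X = D⁻¹Q = [[-8/3, -7/3, -1], [2/3, 5/6, 0], [1/3, 1/6, 0]] · [[16, 11], [-20, -10], [4, -4]] = [[0, -2], [-6, -1], [2, 2]].

-1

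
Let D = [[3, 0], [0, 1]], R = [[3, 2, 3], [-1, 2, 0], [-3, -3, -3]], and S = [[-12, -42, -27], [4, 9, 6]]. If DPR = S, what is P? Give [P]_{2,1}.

1

Isolating P: multiply by D⁻¹ from the left and R⁻¹ from the right, so P = D⁻¹SR⁻¹.
det D = 3; the adjugate gives D⁻¹ = [[1/3, 0], [0, 1]].
R has determinant 3; R⁻¹ = [[-2, -1, -2], [-1, 0, -1], [3, 1, 8/3]].
D⁻¹S = [[-4, -14, -9], [4, 9, 6]].
P = (D⁻¹S)R⁻¹ = [[-5, -5, -2], [1, 2, -1]].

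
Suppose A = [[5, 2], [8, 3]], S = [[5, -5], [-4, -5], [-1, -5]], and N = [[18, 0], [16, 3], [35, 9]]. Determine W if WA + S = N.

W = [[1, 1], [4, 0], [4, 2]]

WA = N − S = [[13, 5], [20, 8], [36, 14]].
A is on the right of W, so right-multiply by A⁻¹: W = (N − S)A⁻¹.
A has determinant -1; A⁻¹ = [[-3, 2], [8, -5]].
W = (N − S)A⁻¹ = [[1, 1], [4, 0], [4, 2]].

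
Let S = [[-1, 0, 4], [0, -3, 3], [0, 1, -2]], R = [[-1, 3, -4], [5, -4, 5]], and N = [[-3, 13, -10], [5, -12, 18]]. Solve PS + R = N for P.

P = [[2, -2, 4], [0, 1, -5]]

PS = N − R = [[-2, 10, -6], [0, -8, 13]].
Right-multiplying both sides by S⁻¹ gives P = (N − R)S⁻¹.
det S = -3, so S⁻¹ = [[-1, -4/3, -4], [0, -2/3, -1], [0, -1/3, -1]].
P = (N − R)S⁻¹ = [[2, -2, 4], [0, 1, -5]].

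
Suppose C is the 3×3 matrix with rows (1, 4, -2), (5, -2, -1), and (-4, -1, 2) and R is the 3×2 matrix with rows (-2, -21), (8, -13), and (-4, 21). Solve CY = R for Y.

Y = [[2, -5], [0, -5], [2, -2]]

Left-multiplying both sides by C⁻¹ gives Y = C⁻¹R.
det C = -3; the adjugate gives C⁻¹ = [[5/3, 2, 8/3], [2, 2, 3], [13/3, 5, 22/3]].
Y = C⁻¹R = [[5/3, 2, 8/3], [2, 2, 3], [13/3, 5, 22/3]] · [[-2, -21], [8, -13], [-4, 21]] = [[2, -5], [0, -5], [2, -2]].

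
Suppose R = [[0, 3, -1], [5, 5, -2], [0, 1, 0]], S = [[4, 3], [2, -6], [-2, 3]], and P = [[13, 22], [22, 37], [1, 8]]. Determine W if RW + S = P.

W = [[1, 2], [3, 5], [0, -4]]

RW = P − S = [[9, 19], [20, 43], [3, 5]].
R is on the left of W, so left-multiply by R⁻¹: W = R⁻¹(P − S).
det R = -5; the adjugate gives R⁻¹ = [[-2/5, 1/5, 1/5], [0, 0, 1], [-1, 0, 3]].
W = R⁻¹(P − S) = [[1, 2], [3, 5], [0, -4]].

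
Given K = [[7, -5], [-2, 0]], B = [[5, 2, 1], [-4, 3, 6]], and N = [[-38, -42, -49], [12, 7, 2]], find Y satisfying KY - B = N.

KY = N + B = [[-33, -40, -48], [8, 10, 8]].
K is on the left of Y, so left-multiply by K⁻¹: Y = K⁻¹(N + B).
det K = -10; the adjugate gives K⁻¹ = [[0, -1/2], [-1/5, -7/10]].
Y = K⁻¹(N + B) = [[-4, -5, -4], [1, 1, 4]].

Y = [[-4, -5, -4], [1, 1, 4]]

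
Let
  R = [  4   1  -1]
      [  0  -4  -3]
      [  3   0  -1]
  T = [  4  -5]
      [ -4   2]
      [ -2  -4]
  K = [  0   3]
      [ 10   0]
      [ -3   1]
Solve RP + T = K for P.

RP = K − T = [[-4, 8], [14, -2], [-1, 5]].
Left-multiplying both sides by R⁻¹ gives P = R⁻¹(K − T).
R has determinant -5; R⁻¹ = [[-4/5, -1/5, 7/5], [9/5, 1/5, -12/5], [-12/5, -3/5, 16/5]].
P = R⁻¹(K − T) = [[-1, 1], [-2, 2], [-2, -2]].

P = [[-1, 1], [-2, 2], [-2, -2]]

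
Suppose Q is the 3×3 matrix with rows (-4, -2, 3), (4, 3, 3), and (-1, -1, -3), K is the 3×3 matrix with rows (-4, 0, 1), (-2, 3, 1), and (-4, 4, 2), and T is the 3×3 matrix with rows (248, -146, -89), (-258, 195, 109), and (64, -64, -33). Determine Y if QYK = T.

Left-multiply by Q⁻¹ and right-multiply by K⁻¹: Y = Q⁻¹TK⁻¹.
det Q = 3; the adjugate gives Q⁻¹ = [[-2, -3, -5], [3, 5, 8], [-1/3, -2/3, -4/3]].
det K = -4; the adjugate gives K⁻¹ = [[-1/2, -1, 3/4], [0, 1, -1/2], [-1, -4, 3]].
Q⁻¹T = [[-42, 27, 16], [-34, 25, 14], [4, 4, 1]].
Y = (Q⁻¹T)K⁻¹ = [[5, 5, 3], [3, 3, 4], [-3, -4, 4]].

Y = [[5, 5, 3], [3, 3, 4], [-3, -4, 4]]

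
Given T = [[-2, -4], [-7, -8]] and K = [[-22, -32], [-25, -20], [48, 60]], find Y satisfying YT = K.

Since T sits to the right of Y, Y = KT⁻¹.
det T = -12, so T⁻¹ = [[2/3, -1/3], [-7/12, 1/6]].
Y = KT⁻¹ = [[-22, -32], [-25, -20], [48, 60]] · [[2/3, -1/3], [-7/12, 1/6]] = [[4, 2], [-5, 5], [-3, -6]].

Y = [[4, 2], [-5, 5], [-3, -6]]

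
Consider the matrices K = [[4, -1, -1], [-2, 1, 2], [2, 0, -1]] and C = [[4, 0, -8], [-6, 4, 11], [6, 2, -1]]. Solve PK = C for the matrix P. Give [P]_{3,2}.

2

Since K sits to the right of P, P = CK⁻¹.
det K = -4; the adjugate gives K⁻¹ = [[1/4, 1/4, 1/4], [-1/2, 1/2, 3/2], [1/2, 1/2, -1/2]].
P = CK⁻¹ = [[4, 0, -8], [-6, 4, 11], [6, 2, -1]] · [[1/4, 1/4, 1/4], [-1/2, 1/2, 3/2], [1/2, 1/2, -1/2]] = [[-3, -3, 5], [2, 6, -1], [0, 2, 5]].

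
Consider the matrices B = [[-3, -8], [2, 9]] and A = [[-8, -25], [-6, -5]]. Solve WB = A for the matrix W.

W = [[2, -1], [4, 3]]

Since B sits to the right of W, W = AB⁻¹.
det B = -11, so B⁻¹ = [[-9/11, -8/11], [2/11, 3/11]].
W = AB⁻¹ = [[-8, -25], [-6, -5]] · [[-9/11, -8/11], [2/11, 3/11]] = [[2, -1], [4, 3]].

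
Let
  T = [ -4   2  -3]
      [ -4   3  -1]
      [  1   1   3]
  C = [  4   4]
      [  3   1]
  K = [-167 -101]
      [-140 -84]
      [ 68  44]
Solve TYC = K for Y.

Left-multiply by T⁻¹ and right-multiply by C⁻¹: Y = T⁻¹KC⁻¹.
det T = 3, so T⁻¹ = [[10/3, -3, 7/3], [11/3, -3, 8/3], [-7/3, 2, -4/3]].
det C = -8; the adjugate gives C⁻¹ = [[-1/8, 1/2], [3/8, -1/2]].
T⁻¹K = [[22, 18], [-11, -1], [19, 9]].
Y = (T⁻¹K)C⁻¹ = [[4, 2], [1, -5], [1, 5]].

Y = [[4, 2], [1, -5], [1, 5]]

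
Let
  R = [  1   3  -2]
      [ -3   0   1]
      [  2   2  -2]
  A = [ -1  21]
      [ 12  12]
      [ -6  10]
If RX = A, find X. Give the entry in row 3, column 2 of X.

R is on the left of X, so left-multiply by R⁻¹: X = R⁻¹A.
det R = -2; the adjugate gives R⁻¹ = [[1, -1, -3/2], [2, -1, -5/2], [3, -2, -9/2]].
X = R⁻¹A = [[1, -1, -3/2], [2, -1, -5/2], [3, -2, -9/2]] · [[-1, 21], [12, 12], [-6, 10]] = [[-4, -6], [1, 5], [0, -6]].

-6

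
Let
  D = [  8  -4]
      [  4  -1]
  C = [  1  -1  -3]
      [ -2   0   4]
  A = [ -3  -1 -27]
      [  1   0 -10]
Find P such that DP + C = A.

DP = A − C = [[-4, 0, -24], [3, 0, -14]].
Since D multiplies P on the left, P = D⁻¹(A − C).
det D = 8; the adjugate gives D⁻¹ = [[-1/8, 1/2], [-1/2, 1]].
P = D⁻¹(A − C) = [[2, 0, -4], [5, 0, -2]].

P = [[2, 0, -4], [5, 0, -2]]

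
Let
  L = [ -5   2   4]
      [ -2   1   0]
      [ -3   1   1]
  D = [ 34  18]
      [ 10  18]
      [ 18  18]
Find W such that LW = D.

W = [[-6, -6], [-2, 6], [2, -6]]

Since L multiplies W on the left, W = L⁻¹D.
det L = 3; the adjugate gives L⁻¹ = [[1/3, 2/3, -4/3], [2/3, 7/3, -8/3], [1/3, -1/3, -1/3]].
W = L⁻¹D = [[1/3, 2/3, -4/3], [2/3, 7/3, -8/3], [1/3, -1/3, -1/3]] · [[34, 18], [10, 18], [18, 18]] = [[-6, -6], [-2, 6], [2, -6]].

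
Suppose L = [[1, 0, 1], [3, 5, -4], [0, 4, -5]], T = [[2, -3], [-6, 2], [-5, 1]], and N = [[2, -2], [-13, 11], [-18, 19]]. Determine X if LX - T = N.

X = [[1, -1], [-2, 0], [3, -4]]

LX = N + T = [[4, -5], [-19, 13], [-23, 20]].
Since L multiplies X on the left, X = L⁻¹(N + T).
det L = 3; the adjugate gives L⁻¹ = [[-3, 4/3, -5/3], [5, -5/3, 7/3], [4, -4/3, 5/3]].
X = L⁻¹(N + T) = [[1, -1], [-2, 0], [3, -4]].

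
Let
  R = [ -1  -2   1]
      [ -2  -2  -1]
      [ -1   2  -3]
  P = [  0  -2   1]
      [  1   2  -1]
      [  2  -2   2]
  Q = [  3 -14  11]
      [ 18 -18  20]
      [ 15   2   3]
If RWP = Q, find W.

W = [[-4, -1, -1], [5, 3, -3], [4, 0, -3]]

W = R⁻¹QP⁻¹ (apply R⁻¹ on the left and P⁻¹ on the right).
det R = -4; the adjugate gives R⁻¹ = [[-2, 1, -1], [5/4, -1, 3/4], [3/2, -1, 1/2]].
det P = 2, so P⁻¹ = [[1, 1, 0], [-2, -1, 1/2], [-3, -2, 1]].
R⁻¹Q = [[-3, 8, -5], [-3, 2, -4], [-6, -2, -2]].
W = (R⁻¹Q)P⁻¹ = [[-4, -1, -1], [5, 3, -3], [4, 0, -3]].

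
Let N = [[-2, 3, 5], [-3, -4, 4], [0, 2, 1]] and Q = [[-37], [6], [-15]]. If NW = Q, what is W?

Left-multiplying both sides by N⁻¹ gives W = N⁻¹Q.
det N = 3; the adjugate gives N⁻¹ = [[-4, 7/3, 32/3], [1, -2/3, -7/3], [-2, 4/3, 17/3]].
W = N⁻¹Q = [[-4, 7/3, 32/3], [1, -2/3, -7/3], [-2, 4/3, 17/3]] · [[-37], [6], [-15]] = [[2], [-6], [-3]].

W = [[2], [-6], [-3]]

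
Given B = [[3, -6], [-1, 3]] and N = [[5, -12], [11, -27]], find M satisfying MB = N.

M = [[1, -2], [2, -5]]

Right-multiplying both sides by B⁻¹ gives M = NB⁻¹.
det B = 3; the adjugate gives B⁻¹ = [[1, 2], [1/3, 1]].
M = NB⁻¹ = [[5, -12], [11, -27]] · [[1, 2], [1/3, 1]] = [[1, -2], [2, -5]].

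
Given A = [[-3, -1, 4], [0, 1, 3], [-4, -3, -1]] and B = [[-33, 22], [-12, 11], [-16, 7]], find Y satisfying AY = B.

Since A multiplies Y on the left, Y = A⁻¹B.
det A = 4, so A⁻¹ = [[2, -13/4, -7/4], [-3, 19/4, 9/4], [1, -5/4, -3/4]].
Y = A⁻¹B = [[2, -13/4, -7/4], [-3, 19/4, 9/4], [1, -5/4, -3/4]] · [[-33, 22], [-12, 11], [-16, 7]] = [[1, -4], [6, 2], [-6, 3]].

Y = [[1, -4], [6, 2], [-6, 3]]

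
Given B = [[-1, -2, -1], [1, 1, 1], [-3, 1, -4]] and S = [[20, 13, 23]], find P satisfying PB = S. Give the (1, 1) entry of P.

-5

Right-multiplying both sides by B⁻¹ gives P = SB⁻¹.
det B = -1; the adjugate gives B⁻¹ = [[5, 9, 1], [-1, -1, 0], [-4, -7, -1]].
P = SB⁻¹ = [[20, 13, 23]] · [[5, 9, 1], [-1, -1, 0], [-4, -7, -1]] = [[-5, 6, -3]].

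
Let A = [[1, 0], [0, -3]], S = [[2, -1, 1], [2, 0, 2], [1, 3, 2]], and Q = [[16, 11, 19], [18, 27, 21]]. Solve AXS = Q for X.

X = [[1, 5, 4], [-3, 2, -4]]

X = A⁻¹QS⁻¹ (apply A⁻¹ on the left and S⁻¹ on the right).
A has determinant -3; A⁻¹ = [[1, 0], [0, -1/3]].
det S = -4, so S⁻¹ = [[3/2, -5/4, 1/2], [1/2, -3/4, 1/2], [-3/2, 7/4, -1/2]].
A⁻¹Q = [[16, 11, 19], [-6, -9, -7]].
X = (A⁻¹Q)S⁻¹ = [[1, 5, 4], [-3, 2, -4]].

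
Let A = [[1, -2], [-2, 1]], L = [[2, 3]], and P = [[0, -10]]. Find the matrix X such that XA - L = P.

XA = P + L = [[2, -7]].
A is on the right of X, so right-multiply by A⁻¹: X = (P + L)A⁻¹.
A has determinant -3; A⁻¹ = [[-1/3, -2/3], [-2/3, -1/3]].
X = (P + L)A⁻¹ = [[4, 1]].

X = [[4, 1]]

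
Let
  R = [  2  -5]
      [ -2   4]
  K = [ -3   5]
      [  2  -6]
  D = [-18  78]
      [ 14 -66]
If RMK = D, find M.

M = [[-3, -4], [0, 2]]

M = R⁻¹DK⁻¹ (apply R⁻¹ on the left and K⁻¹ on the right).
det R = -2, so R⁻¹ = [[-2, -5/2], [-1, -1]].
K has determinant 8; K⁻¹ = [[-3/4, -5/8], [-1/4, -3/8]].
R⁻¹D = [[1, 9], [4, -12]].
M = (R⁻¹D)K⁻¹ = [[-3, -4], [0, 2]].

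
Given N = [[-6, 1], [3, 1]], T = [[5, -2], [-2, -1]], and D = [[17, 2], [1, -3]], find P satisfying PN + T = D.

PN = D − T = [[12, 4], [3, -2]].
Since N sits to the right of P, P = (D − T)N⁻¹.
det N = -9, so N⁻¹ = [[-1/9, 1/9], [1/3, 2/3]].
P = (D − T)N⁻¹ = [[0, 4], [-1, -1]].

P = [[0, 4], [-1, -1]]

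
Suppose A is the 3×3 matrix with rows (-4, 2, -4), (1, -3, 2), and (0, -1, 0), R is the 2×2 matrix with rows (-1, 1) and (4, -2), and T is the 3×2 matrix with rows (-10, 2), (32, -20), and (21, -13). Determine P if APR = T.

P = [[1, 4], [5, -4], [3, -5]]

Isolating P: multiply by A⁻¹ from the left and R⁻¹ from the right, so P = A⁻¹TR⁻¹.
A has determinant -4; A⁻¹ = [[-1/2, -1, 2], [0, 0, -1], [1/4, 1, -5/2]].
det R = -2; the adjugate gives R⁻¹ = [[1, 1/2], [2, 1/2]].
A⁻¹T = [[15, -7], [-21, 13], [-23, 13]].
P = (A⁻¹T)R⁻¹ = [[1, 4], [5, -4], [3, -5]].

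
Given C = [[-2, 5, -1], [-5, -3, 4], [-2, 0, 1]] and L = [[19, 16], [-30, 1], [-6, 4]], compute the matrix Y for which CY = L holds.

C is on the left of Y, so left-multiply by C⁻¹: Y = C⁻¹L.
det C = -3; the adjugate gives C⁻¹ = [[1, 5/3, -17/3], [1, 4/3, -13/3], [2, 10/3, -31/3]].
Y = C⁻¹L = [[1, 5/3, -17/3], [1, 4/3, -13/3], [2, 10/3, -31/3]] · [[19, 16], [-30, 1], [-6, 4]] = [[3, -5], [5, 0], [0, -6]].

Y = [[3, -5], [5, 0], [0, -6]]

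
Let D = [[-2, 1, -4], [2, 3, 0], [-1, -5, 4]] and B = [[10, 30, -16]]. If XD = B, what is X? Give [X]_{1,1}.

2

Since D sits to the right of X, X = BD⁻¹.
D has determinant -4; D⁻¹ = [[-3, -4, -3], [2, 3, 2], [7/4, 11/4, 2]].
X = BD⁻¹ = [[10, 30, -16]] · [[-3, -4, -3], [2, 3, 2], [7/4, 11/4, 2]] = [[2, 6, -2]].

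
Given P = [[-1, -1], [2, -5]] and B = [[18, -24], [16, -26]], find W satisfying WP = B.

Right-multiplying both sides by P⁻¹ gives W = BP⁻¹.
det P = 7, so P⁻¹ = [[-5/7, 1/7], [-2/7, -1/7]].
W = BP⁻¹ = [[18, -24], [16, -26]] · [[-5/7, 1/7], [-2/7, -1/7]] = [[-6, 6], [-4, 6]].

W = [[-6, 6], [-4, 6]]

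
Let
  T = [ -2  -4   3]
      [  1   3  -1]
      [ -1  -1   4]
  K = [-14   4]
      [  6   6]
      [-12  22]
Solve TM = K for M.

M = [[4, -3], [0, 5], [-2, 6]]

Since T multiplies M on the left, M = T⁻¹K.
det T = -4, so T⁻¹ = [[-11/4, -13/4, 5/4], [3/4, 5/4, -1/4], [-1/2, -1/2, 1/2]].
M = T⁻¹K = [[-11/4, -13/4, 5/4], [3/4, 5/4, -1/4], [-1/2, -1/2, 1/2]] · [[-14, 4], [6, 6], [-12, 22]] = [[4, -3], [0, 5], [-2, 6]].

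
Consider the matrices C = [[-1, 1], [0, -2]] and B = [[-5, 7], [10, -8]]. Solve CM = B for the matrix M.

M = [[0, -3], [-5, 4]]

Since C multiplies M on the left, M = C⁻¹B.
det C = 2, so C⁻¹ = [[-1, -1/2], [0, -1/2]].
M = C⁻¹B = [[-1, -1/2], [0, -1/2]] · [[-5, 7], [10, -8]] = [[0, -3], [-5, 4]].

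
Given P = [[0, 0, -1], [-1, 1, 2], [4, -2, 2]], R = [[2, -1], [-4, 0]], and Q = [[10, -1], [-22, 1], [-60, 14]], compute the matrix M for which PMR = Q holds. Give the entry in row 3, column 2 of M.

Isolating M: multiply by P⁻¹ from the left and R⁻¹ from the right, so M = P⁻¹QR⁻¹.
det P = 2, so P⁻¹ = [[3, 1, 1/2], [5, 2, 1/2], [-1, 0, 0]].
R has determinant -4; R⁻¹ = [[0, -1/4], [-1, -1/2]].
P⁻¹Q = [[-22, 5], [-24, 4], [-10, 1]].
M = (P⁻¹Q)R⁻¹ = [[-5, 3], [-4, 4], [-1, 2]].

2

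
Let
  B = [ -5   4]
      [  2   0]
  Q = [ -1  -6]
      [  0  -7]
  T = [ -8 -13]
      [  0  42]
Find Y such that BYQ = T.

Y = [[0, -3], [2, -5]]

Isolating Y: multiply by B⁻¹ from the left and Q⁻¹ from the right, so Y = B⁻¹TQ⁻¹.
det B = -8; the adjugate gives B⁻¹ = [[0, 1/2], [1/4, 5/8]].
det Q = 7; the adjugate gives Q⁻¹ = [[-1, 6/7], [0, -1/7]].
B⁻¹T = [[0, 21], [-2, 23]].
Y = (B⁻¹T)Q⁻¹ = [[0, -3], [2, -5]].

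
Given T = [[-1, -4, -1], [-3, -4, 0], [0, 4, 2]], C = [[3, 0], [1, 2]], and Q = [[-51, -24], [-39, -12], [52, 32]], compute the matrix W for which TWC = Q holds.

W = [[-3, -2], [5, 3], [-4, 2]]

Isolating W: multiply by T⁻¹ from the left and C⁻¹ from the right, so W = T⁻¹QC⁻¹.
T has determinant -4; T⁻¹ = [[2, -1, 1], [-3/2, 1/2, -3/4], [3, -1, 2]].
C has determinant 6; C⁻¹ = [[1/3, 0], [-1/6, 1/2]].
T⁻¹Q = [[-11, -4], [18, 6], [-10, 4]].
W = (T⁻¹Q)C⁻¹ = [[-3, -2], [5, 3], [-4, 2]].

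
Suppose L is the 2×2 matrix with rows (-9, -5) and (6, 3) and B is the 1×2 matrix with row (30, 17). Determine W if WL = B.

Right-multiplying both sides by L⁻¹ gives W = BL⁻¹.
det L = 3; the adjugate gives L⁻¹ = [[1, 5/3], [-2, -3]].
W = BL⁻¹ = [[30, 17]] · [[1, 5/3], [-2, -3]] = [[-4, -1]].

W = [[-4, -1]]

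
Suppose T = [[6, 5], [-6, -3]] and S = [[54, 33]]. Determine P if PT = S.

P = [[3, -6]]

Since T sits to the right of P, P = ST⁻¹.
T has determinant 12; T⁻¹ = [[-1/4, -5/12], [1/2, 1/2]].
P = ST⁻¹ = [[54, 33]] · [[-1/4, -5/12], [1/2, 1/2]] = [[3, -6]].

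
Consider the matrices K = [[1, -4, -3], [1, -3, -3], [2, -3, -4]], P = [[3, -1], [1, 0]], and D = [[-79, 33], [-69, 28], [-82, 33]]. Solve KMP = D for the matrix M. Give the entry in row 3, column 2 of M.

1

M = K⁻¹DP⁻¹ (apply K⁻¹ on the left and P⁻¹ on the right).
det K = 2, so K⁻¹ = [[3/2, -7/2, 3/2], [-1, 1, 0], [3/2, -5/2, 1/2]].
det P = 1, so P⁻¹ = [[0, 1], [-1, 3]].
K⁻¹D = [[0, 1], [10, -5], [13, -4]].
M = (K⁻¹D)P⁻¹ = [[-1, 3], [5, -5], [4, 1]].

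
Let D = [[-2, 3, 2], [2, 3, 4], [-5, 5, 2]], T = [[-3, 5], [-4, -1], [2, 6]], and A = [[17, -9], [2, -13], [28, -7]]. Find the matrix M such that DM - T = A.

M = [[-4, -1], [2, 0], [0, -3]]

DM = A + T = [[14, -4], [-2, -14], [30, -1]].
Left-multiplying both sides by D⁻¹ gives M = D⁻¹(A + T).
D has determinant 6; D⁻¹ = [[-7/3, 2/3, 1], [-4, 1, 2], [25/6, -5/6, -2]].
M = D⁻¹(A + T) = [[-4, -1], [2, 0], [0, -3]].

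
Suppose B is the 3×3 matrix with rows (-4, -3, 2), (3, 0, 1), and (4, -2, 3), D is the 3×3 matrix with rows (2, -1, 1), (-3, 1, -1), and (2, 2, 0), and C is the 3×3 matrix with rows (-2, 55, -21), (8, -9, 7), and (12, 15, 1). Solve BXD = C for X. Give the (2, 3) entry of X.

Isolating X: multiply by B⁻¹ from the left and D⁻¹ from the right, so X = B⁻¹CD⁻¹.
B has determinant -5; B⁻¹ = [[-2/5, -1, 3/5], [1, 4, -2], [6/5, 4, -9/5]].
det D = -2, so D⁻¹ = [[-1, -1, 0], [1, 1, 1/2], [4, 3, 1/2]].
B⁻¹C = [[0, -4, 2], [6, -11, 5], [8, 3, 1]].
X = (B⁻¹C)D⁻¹ = [[4, 2, -1], [3, -2, -3], [-1, -2, 2]].

-3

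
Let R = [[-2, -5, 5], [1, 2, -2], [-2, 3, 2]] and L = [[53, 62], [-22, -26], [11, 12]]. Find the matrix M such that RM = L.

M = [[-4, -6], [-3, -4], [6, 6]]

R is on the left of M, so left-multiply by R⁻¹: M = R⁻¹L.
det R = 5, so R⁻¹ = [[2, 5, 0], [2/5, 6/5, 1/5], [7/5, 16/5, 1/5]].
M = R⁻¹L = [[2, 5, 0], [2/5, 6/5, 1/5], [7/5, 16/5, 1/5]] · [[53, 62], [-22, -26], [11, 12]] = [[-4, -6], [-3, -4], [6, 6]].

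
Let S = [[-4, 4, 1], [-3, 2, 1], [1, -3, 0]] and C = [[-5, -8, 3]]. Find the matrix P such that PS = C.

S is on the right of P, so right-multiply by S⁻¹: P = CS⁻¹.
det S = -1, so S⁻¹ = [[-3, 3, -2], [-1, 1, -1], [-7, 8, -4]].
P = CS⁻¹ = [[-5, -8, 3]] · [[-3, 3, -2], [-1, 1, -1], [-7, 8, -4]] = [[2, 1, 6]].

P = [[2, 1, 6]]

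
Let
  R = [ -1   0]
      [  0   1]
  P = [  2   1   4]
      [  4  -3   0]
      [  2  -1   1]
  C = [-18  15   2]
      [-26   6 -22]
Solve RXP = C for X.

X = [[-1, 4, 2], [-5, -3, -2]]

Left-multiply by R⁻¹ and right-multiply by P⁻¹: X = R⁻¹CP⁻¹.
R has determinant -1; R⁻¹ = [[-1, 0], [0, 1]].
det P = -2, so P⁻¹ = [[3/2, 5/2, -6], [2, 3, -8], [-1, -2, 5]].
R⁻¹C = [[18, -15, -2], [-26, 6, -22]].
X = (R⁻¹C)P⁻¹ = [[-1, 4, 2], [-5, -3, -2]].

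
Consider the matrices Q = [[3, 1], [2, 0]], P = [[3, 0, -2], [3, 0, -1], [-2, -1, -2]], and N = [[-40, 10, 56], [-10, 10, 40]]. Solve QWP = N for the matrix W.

W = [[-5, 0, -5], [-1, -4, 5]]

Isolating W: multiply by Q⁻¹ from the left and P⁻¹ from the right, so W = Q⁻¹NP⁻¹.
det Q = -2; the adjugate gives Q⁻¹ = [[0, 1/2], [1, -3/2]].
det P = 3; the adjugate gives P⁻¹ = [[-1/3, 2/3, 0], [8/3, -10/3, -1], [-1, 1, 0]].
Q⁻¹N = [[-5, 5, 20], [-25, -5, -4]].
W = (Q⁻¹N)P⁻¹ = [[-5, 0, -5], [-1, -4, 5]].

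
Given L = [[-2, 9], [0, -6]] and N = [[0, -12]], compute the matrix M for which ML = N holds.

M = [[0, 2]]

Right-multiplying both sides by L⁻¹ gives M = NL⁻¹.
det L = 12, so L⁻¹ = [[-1/2, -3/4], [0, -1/6]].
M = NL⁻¹ = [[0, -12]] · [[-1/2, -3/4], [0, -1/6]] = [[0, 2]].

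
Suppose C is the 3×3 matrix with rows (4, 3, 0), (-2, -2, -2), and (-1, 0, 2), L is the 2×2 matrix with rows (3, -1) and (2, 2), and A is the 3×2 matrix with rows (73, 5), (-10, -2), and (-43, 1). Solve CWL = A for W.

W = [[5, -1], [-1, 5], [-3, -3]]

W = C⁻¹AL⁻¹ (apply C⁻¹ on the left and L⁻¹ on the right).
C has determinant 2; C⁻¹ = [[-2, -3, -3], [3, 4, 4], [-1, -3/2, -1]].
L has determinant 8; L⁻¹ = [[1/4, 1/8], [-1/4, 3/8]].
C⁻¹A = [[13, -7], [7, 11], [-15, -3]].
W = (C⁻¹A)L⁻¹ = [[5, -1], [-1, 5], [-3, -3]].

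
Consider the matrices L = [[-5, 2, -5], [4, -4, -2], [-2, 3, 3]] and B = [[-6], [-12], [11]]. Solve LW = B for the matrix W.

W = [[-4], [-3], [4]]

Left-multiplying both sides by L⁻¹ gives W = L⁻¹B.
det L = -6, so L⁻¹ = [[1, 7/2, 4], [4/3, 25/6, 5], [-2/3, -11/6, -2]].
W = L⁻¹B = [[1, 7/2, 4], [4/3, 25/6, 5], [-2/3, -11/6, -2]] · [[-6], [-12], [11]] = [[-4], [-3], [4]].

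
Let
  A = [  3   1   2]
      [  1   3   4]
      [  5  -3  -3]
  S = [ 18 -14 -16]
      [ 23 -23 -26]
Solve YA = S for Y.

A is on the right of Y, so right-multiply by A⁻¹: Y = SA⁻¹.
det A = -4, so A⁻¹ = [[-3/4, 3/4, 1/2], [-23/4, 19/4, 5/2], [9/2, -7/2, -2]].
Y = SA⁻¹ = [[18, -14, -16], [23, -23, -26]] · [[-3/4, 3/4, 1/2], [-23/4, 19/4, 5/2], [9/2, -7/2, -2]] = [[-5, 3, 6], [-2, -1, 6]].

Y = [[-5, 3, 6], [-2, -1, 6]]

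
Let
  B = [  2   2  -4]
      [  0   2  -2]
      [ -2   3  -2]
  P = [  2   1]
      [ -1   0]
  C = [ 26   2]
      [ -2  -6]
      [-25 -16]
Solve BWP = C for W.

W = [[3, -2], [-4, -1], [-1, 4]]

Left-multiply by B⁻¹ and right-multiply by P⁻¹: W = B⁻¹CP⁻¹.
det B = -4; the adjugate gives B⁻¹ = [[-1/2, 2, -1], [-1, 3, -1], [-1, 5/2, -1]].
det P = 1, so P⁻¹ = [[0, -1], [1, 2]].
B⁻¹C = [[8, 3], [-7, -4], [-6, -1]].
W = (B⁻¹C)P⁻¹ = [[3, -2], [-4, -1], [-1, 4]].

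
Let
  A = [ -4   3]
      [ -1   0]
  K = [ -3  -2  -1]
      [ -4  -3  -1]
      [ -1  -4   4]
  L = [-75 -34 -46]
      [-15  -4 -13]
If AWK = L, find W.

W = A⁻¹LK⁻¹ (apply A⁻¹ on the left and K⁻¹ on the right).
det A = 3; the adjugate gives A⁻¹ = [[0, -1], [1/3, -4/3]].
det K = 1, so K⁻¹ = [[-16, 12, -1], [17, -13, 1], [13, -10, 1]].
A⁻¹L = [[15, 4, 13], [-5, -6, 2]].
W = (A⁻¹L)K⁻¹ = [[-3, -2, 2], [4, -2, 1]].

W = [[-3, -2, 2], [4, -2, 1]]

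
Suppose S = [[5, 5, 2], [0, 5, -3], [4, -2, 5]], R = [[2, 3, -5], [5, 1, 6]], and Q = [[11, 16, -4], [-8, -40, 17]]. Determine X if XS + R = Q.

X = [[1, 2, 1], [-5, -2, 3]]

XS = Q − R = [[9, 13, 1], [-13, -41, 11]].
Right-multiplying both sides by S⁻¹ gives X = (Q − R)S⁻¹.
S has determinant -5; S⁻¹ = [[-19/5, 29/5, 5], [12/5, -17/5, -3], [4, -6, -5]].
X = (Q − R)S⁻¹ = [[1, 2, 1], [-5, -2, 3]].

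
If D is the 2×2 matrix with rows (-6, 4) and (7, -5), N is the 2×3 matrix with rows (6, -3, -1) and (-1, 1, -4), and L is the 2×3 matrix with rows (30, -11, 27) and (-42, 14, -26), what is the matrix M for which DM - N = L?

DM = L + N = [[36, -14, 26], [-43, 15, -30]].
Since D multiplies M on the left, M = D⁻¹(L + N).
det D = 2, so D⁻¹ = [[-5/2, -2], [-7/2, -3]].
M = D⁻¹(L + N) = [[-4, 5, -5], [3, 4, -1]].

M = [[-4, 5, -5], [3, 4, -1]]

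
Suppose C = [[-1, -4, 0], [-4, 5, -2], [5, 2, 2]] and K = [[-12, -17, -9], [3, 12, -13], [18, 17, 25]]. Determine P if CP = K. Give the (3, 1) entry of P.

6

C is on the left of P, so left-multiply by C⁻¹: P = C⁻¹K.
det C = -6; the adjugate gives C⁻¹ = [[-7/3, -4/3, -4/3], [1/3, 1/3, 1/3], [11/2, 3, 7/2]].
P = C⁻¹K = [[-7/3, -4/3, -4/3], [1/3, 1/3, 1/3], [11/2, 3, 7/2]] · [[-12, -17, -9], [3, 12, -13], [18, 17, 25]] = [[0, 1, 5], [3, 4, 1], [6, 2, -1]].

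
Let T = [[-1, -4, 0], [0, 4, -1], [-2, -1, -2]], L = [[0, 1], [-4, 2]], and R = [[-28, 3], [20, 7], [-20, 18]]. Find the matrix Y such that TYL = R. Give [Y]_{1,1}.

-5

Left-multiply by T⁻¹ and right-multiply by L⁻¹: Y = T⁻¹RL⁻¹.
T has determinant 1; T⁻¹ = [[-9, -8, 4], [2, 2, -1], [8, 7, -4]].
L has determinant 4; L⁻¹ = [[1/2, -1/4], [1, 0]].
T⁻¹R = [[12, -11], [4, 2], [-4, 1]].
Y = (T⁻¹R)L⁻¹ = [[-5, -3], [4, -1], [-1, 1]].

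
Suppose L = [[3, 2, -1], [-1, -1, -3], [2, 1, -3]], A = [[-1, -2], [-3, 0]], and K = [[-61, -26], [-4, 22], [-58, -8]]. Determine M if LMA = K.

Isolating M: multiply by L⁻¹ from the left and A⁻¹ from the right, so M = L⁻¹KA⁻¹.
det L = -1, so L⁻¹ = [[-6, -5, 7], [9, 7, -10], [-1, -1, 1]].
det A = -6, so A⁻¹ = [[0, -1/3], [-1/2, 1/6]].
L⁻¹K = [[-20, -10], [3, 0], [7, -4]].
M = (L⁻¹K)A⁻¹ = [[5, 5], [0, -1], [2, -3]].

M = [[5, 5], [0, -1], [2, -3]]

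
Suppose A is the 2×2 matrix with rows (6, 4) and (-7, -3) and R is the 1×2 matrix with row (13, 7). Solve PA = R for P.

P = [[1, -1]]

A is on the right of P, so right-multiply by A⁻¹: P = RA⁻¹.
det A = 10; the adjugate gives A⁻¹ = [[-3/10, -2/5], [7/10, 3/5]].
P = RA⁻¹ = [[13, 7]] · [[-3/10, -2/5], [7/10, 3/5]] = [[1, -1]].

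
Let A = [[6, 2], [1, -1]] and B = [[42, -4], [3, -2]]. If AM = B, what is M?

Left-multiplying both sides by A⁻¹ gives M = A⁻¹B.
det A = -8; the adjugate gives A⁻¹ = [[1/8, 1/4], [1/8, -3/4]].
M = A⁻¹B = [[1/8, 1/4], [1/8, -3/4]] · [[42, -4], [3, -2]] = [[6, -1], [3, 1]].

M = [[6, -1], [3, 1]]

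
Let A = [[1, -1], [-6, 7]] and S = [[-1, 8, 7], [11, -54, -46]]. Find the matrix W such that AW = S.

W = [[4, 2, 3], [5, -6, -4]]

Since A multiplies W on the left, W = A⁻¹S.
det A = 1; the adjugate gives A⁻¹ = [[7, 1], [6, 1]].
W = A⁻¹S = [[7, 1], [6, 1]] · [[-1, 8, 7], [11, -54, -46]] = [[4, 2, 3], [5, -6, -4]].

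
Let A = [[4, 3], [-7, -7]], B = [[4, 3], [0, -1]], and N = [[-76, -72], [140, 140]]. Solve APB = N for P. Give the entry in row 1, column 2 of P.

0

P = A⁻¹NB⁻¹ (apply A⁻¹ on the left and B⁻¹ on the right).
det A = -7; the adjugate gives A⁻¹ = [[1, 3/7], [-1, -4/7]].
B has determinant -4; B⁻¹ = [[1/4, 3/4], [0, -1]].
A⁻¹N = [[-16, -12], [-4, -8]].
P = (A⁻¹N)B⁻¹ = [[-4, 0], [-1, 5]].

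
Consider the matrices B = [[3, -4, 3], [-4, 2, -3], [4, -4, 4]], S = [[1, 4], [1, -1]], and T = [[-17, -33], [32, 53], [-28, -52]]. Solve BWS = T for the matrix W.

Left-multiply by B⁻¹ and right-multiply by S⁻¹: W = B⁻¹TS⁻¹.
det B = -4; the adjugate gives B⁻¹ = [[1, -1, -3/2], [-1, 0, 3/4], [-2, 1, 5/2]].
det S = -5; the adjugate gives S⁻¹ = [[1/5, 4/5], [1/5, -1/5]].
B⁻¹T = [[-7, -8], [-4, -6], [-4, -11]].
W = (B⁻¹T)S⁻¹ = [[-3, -4], [-2, -2], [-3, -1]].

W = [[-3, -4], [-2, -2], [-3, -1]]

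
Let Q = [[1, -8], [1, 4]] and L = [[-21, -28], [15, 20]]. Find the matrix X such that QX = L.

X = [[3, 4], [3, 4]]

Left-multiplying both sides by Q⁻¹ gives X = Q⁻¹L.
det Q = 12; the adjugate gives Q⁻¹ = [[1/3, 2/3], [-1/12, 1/12]].
X = Q⁻¹L = [[1/3, 2/3], [-1/12, 1/12]] · [[-21, -28], [15, 20]] = [[3, 4], [3, 4]].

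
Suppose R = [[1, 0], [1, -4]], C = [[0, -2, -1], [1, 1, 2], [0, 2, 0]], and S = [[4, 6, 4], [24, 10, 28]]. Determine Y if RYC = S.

Y = R⁻¹SC⁻¹ (apply R⁻¹ on the left and C⁻¹ on the right).
R has determinant -4; R⁻¹ = [[1, 0], [1/4, -1/4]].
det C = -2, so C⁻¹ = [[2, 1, 3/2], [0, 0, 1/2], [-1, 0, -1]].
R⁻¹S = [[4, 6, 4], [-5, -1, -6]].
Y = (R⁻¹S)C⁻¹ = [[4, 4, 5], [-4, -5, -2]].

Y = [[4, 4, 5], [-4, -5, -2]]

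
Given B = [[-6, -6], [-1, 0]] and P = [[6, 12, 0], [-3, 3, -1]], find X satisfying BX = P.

B is on the left of X, so left-multiply by B⁻¹: X = B⁻¹P.
det B = -6, so B⁻¹ = [[0, -1], [-1/6, 1]].
X = B⁻¹P = [[0, -1], [-1/6, 1]] · [[6, 12, 0], [-3, 3, -1]] = [[3, -3, 1], [-4, 1, -1]].

X = [[3, -3, 1], [-4, 1, -1]]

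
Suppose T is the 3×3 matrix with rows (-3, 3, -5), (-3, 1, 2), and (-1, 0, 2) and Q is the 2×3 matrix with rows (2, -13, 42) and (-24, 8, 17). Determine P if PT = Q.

P = [[-6, 5, 1], [1, 5, 6]]

T is on the right of P, so right-multiply by T⁻¹: P = QT⁻¹.
det T = 1, so T⁻¹ = [[2, -6, 11], [4, -11, 21], [1, -3, 6]].
P = QT⁻¹ = [[2, -13, 42], [-24, 8, 17]] · [[2, -6, 11], [4, -11, 21], [1, -3, 6]] = [[-6, 5, 1], [1, 5, 6]].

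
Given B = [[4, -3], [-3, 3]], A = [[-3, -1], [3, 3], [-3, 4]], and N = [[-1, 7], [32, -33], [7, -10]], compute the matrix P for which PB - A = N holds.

P = [[2, 4], [5, -5], [-2, -4]]

PB = N + A = [[-4, 6], [35, -30], [4, -6]].
B is on the right of P, so right-multiply by B⁻¹: P = (N + A)B⁻¹.
B has determinant 3; B⁻¹ = [[1, 1], [1, 4/3]].
P = (N + A)B⁻¹ = [[2, 4], [5, -5], [-2, -4]].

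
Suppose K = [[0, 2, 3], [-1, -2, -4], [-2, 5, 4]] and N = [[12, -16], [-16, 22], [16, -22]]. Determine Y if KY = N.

Left-multiplying both sides by K⁻¹ gives Y = K⁻¹N.
det K = -3, so K⁻¹ = [[-4, -7/3, 2/3], [-4, -2, 1], [3, 4/3, -2/3]].
Y = K⁻¹N = [[-4, -7/3, 2/3], [-4, -2, 1], [3, 4/3, -2/3]] · [[12, -16], [-16, 22], [16, -22]] = [[0, -2], [0, -2], [4, -4]].

Y = [[0, -2], [0, -2], [4, -4]]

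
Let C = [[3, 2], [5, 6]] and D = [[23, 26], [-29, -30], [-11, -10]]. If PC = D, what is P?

P = [[1, 4], [-3, -4], [-2, -1]]

Right-multiplying both sides by C⁻¹ gives P = DC⁻¹.
C has determinant 8; C⁻¹ = [[3/4, -1/4], [-5/8, 3/8]].
P = DC⁻¹ = [[23, 26], [-29, -30], [-11, -10]] · [[3/4, -1/4], [-5/8, 3/8]] = [[1, 4], [-3, -4], [-2, -1]].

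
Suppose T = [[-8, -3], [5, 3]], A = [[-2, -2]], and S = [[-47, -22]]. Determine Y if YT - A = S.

YT = S + A = [[-49, -24]].
Right-multiplying both sides by T⁻¹ gives Y = (S + A)T⁻¹.
det T = -9, so T⁻¹ = [[-1/3, -1/3], [5/9, 8/9]].
Y = (S + A)T⁻¹ = [[3, -5]].

Y = [[3, -5]]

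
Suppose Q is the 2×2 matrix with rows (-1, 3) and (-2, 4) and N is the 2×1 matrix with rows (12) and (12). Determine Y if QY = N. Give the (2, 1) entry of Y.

Q is on the left of Y, so left-multiply by Q⁻¹: Y = Q⁻¹N.
det Q = 2, so Q⁻¹ = [[2, -3/2], [1, -1/2]].
Y = Q⁻¹N = [[2, -3/2], [1, -1/2]] · [[12], [12]] = [[6], [6]].

6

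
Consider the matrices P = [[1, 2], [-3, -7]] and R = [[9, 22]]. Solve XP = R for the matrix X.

X = [[-3, -4]]

Right-multiplying both sides by P⁻¹ gives X = RP⁻¹.
det P = -1; the adjugate gives P⁻¹ = [[7, 2], [-3, -1]].
X = RP⁻¹ = [[9, 22]] · [[7, 2], [-3, -1]] = [[-3, -4]].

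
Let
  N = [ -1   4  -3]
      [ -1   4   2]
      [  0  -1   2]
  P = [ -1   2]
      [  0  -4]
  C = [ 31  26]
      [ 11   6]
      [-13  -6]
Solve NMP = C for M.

M = [[-1, 5], [-5, -2], [4, 3]]

M = N⁻¹CP⁻¹ (apply N⁻¹ on the left and P⁻¹ on the right).
det N = -5, so N⁻¹ = [[-2, 1, -4], [-2/5, 2/5, -1], [-1/5, 1/5, 0]].
P has determinant 4; P⁻¹ = [[-1, -1/2], [0, -1/4]].
N⁻¹C = [[1, -22], [5, -2], [-4, -4]].
M = (N⁻¹C)P⁻¹ = [[-1, 5], [-5, -2], [4, 3]].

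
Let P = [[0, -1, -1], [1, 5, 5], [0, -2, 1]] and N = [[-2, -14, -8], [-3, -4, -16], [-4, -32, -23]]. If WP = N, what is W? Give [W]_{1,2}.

-2

Since P sits to the right of W, W = NP⁻¹.
P has determinant 3; P⁻¹ = [[5, 1, 0], [-1/3, 0, -1/3], [-2/3, 0, 1/3]].
W = NP⁻¹ = [[-2, -14, -8], [-3, -4, -16], [-4, -32, -23]] · [[5, 1, 0], [-1/3, 0, -1/3], [-2/3, 0, 1/3]] = [[0, -2, 2], [-3, -3, -4], [6, -4, 3]].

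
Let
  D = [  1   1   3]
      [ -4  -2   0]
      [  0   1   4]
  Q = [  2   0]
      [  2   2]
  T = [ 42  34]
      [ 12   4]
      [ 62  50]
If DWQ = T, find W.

Isolating W: multiply by D⁻¹ from the left and Q⁻¹ from the right, so W = D⁻¹TQ⁻¹.
det D = -4, so D⁻¹ = [[2, 1/4, -3/2], [-4, -1, 3], [1, 1/4, -1/2]].
det Q = 4, so Q⁻¹ = [[1/2, 0], [-1/2, 1/2]].
D⁻¹T = [[-6, -6], [6, 10], [14, 10]].
W = (D⁻¹T)Q⁻¹ = [[0, -3], [-2, 5], [2, 5]].

W = [[0, -3], [-2, 5], [2, 5]]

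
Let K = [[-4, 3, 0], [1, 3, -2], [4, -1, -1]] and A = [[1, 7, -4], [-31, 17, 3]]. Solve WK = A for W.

Right-multiplying both sides by K⁻¹ gives W = AK⁻¹.
K has determinant -1; K⁻¹ = [[5, -3, 6], [7, -4, 8], [13, -8, 15]].
W = AK⁻¹ = [[1, 7, -4], [-31, 17, 3]] · [[5, -3, 6], [7, -4, 8], [13, -8, 15]] = [[2, 1, 2], [3, 1, -5]].

W = [[2, 1, 2], [3, 1, -5]]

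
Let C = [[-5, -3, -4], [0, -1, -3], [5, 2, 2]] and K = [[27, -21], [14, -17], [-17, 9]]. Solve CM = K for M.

M = [[-1, -1], [-2, 2], [-4, 5]]

C is on the left of M, so left-multiply by C⁻¹: M = C⁻¹K.
det C = 5; the adjugate gives C⁻¹ = [[4/5, -2/5, 1], [-3, 2, -3], [1, -1, 1]].
M = C⁻¹K = [[4/5, -2/5, 1], [-3, 2, -3], [1, -1, 1]] · [[27, -21], [14, -17], [-17, 9]] = [[-1, -1], [-2, 2], [-4, 5]].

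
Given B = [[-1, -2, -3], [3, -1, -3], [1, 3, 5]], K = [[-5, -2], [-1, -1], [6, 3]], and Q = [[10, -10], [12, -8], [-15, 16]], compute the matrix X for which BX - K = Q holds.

X = [[2, 0], [-2, 3], [-1, 2]]

BX = Q + K = [[5, -12], [11, -9], [-9, 19]].
Since B multiplies X on the left, X = B⁻¹(Q + K).
B has determinant 2; B⁻¹ = [[2, 1/2, 3/2], [-9, -1, -6], [5, 1/2, 7/2]].
X = B⁻¹(Q + K) = [[2, 0], [-2, 3], [-1, 2]].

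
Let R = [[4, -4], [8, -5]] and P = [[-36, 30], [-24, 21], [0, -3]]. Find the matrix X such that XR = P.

X = [[-5, -2], [-4, -1], [2, -1]]

Right-multiplying both sides by R⁻¹ gives X = PR⁻¹.
R has determinant 12; R⁻¹ = [[-5/12, 1/3], [-2/3, 1/3]].
X = PR⁻¹ = [[-36, 30], [-24, 21], [0, -3]] · [[-5/12, 1/3], [-2/3, 1/3]] = [[-5, -2], [-4, -1], [2, -1]].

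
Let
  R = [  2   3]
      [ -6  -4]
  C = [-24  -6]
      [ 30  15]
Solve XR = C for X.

Right-multiplying both sides by R⁻¹ gives X = CR⁻¹.
det R = 10, so R⁻¹ = [[-2/5, -3/10], [3/5, 1/5]].
X = CR⁻¹ = [[-24, -6], [30, 15]] · [[-2/5, -3/10], [3/5, 1/5]] = [[6, 6], [-3, -6]].

X = [[6, 6], [-3, -6]]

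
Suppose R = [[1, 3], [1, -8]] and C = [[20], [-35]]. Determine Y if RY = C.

Y = [[5], [5]]

Left-multiplying both sides by R⁻¹ gives Y = R⁻¹C.
R has determinant -11; R⁻¹ = [[8/11, 3/11], [1/11, -1/11]].
Y = R⁻¹C = [[8/11, 3/11], [1/11, -1/11]] · [[20], [-35]] = [[5], [5]].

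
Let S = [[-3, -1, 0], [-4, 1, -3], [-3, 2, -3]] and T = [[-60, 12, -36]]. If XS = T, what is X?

X = [[6, 6, 6]]

Since S sits to the right of X, X = TS⁻¹.
det S = -6; the adjugate gives S⁻¹ = [[-1/2, 1/2, -1/2], [1/2, -3/2, 3/2], [5/6, -3/2, 7/6]].
X = TS⁻¹ = [[-60, 12, -36]] · [[-1/2, 1/2, -1/2], [1/2, -3/2, 3/2], [5/6, -3/2, 7/6]] = [[6, 6, 6]].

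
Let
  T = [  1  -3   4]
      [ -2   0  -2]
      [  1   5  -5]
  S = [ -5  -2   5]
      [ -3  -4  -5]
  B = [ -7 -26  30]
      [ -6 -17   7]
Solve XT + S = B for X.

XT = B − S = [[-2, -24, 25], [-3, -13, 12]].
T is on the right of X, so right-multiply by T⁻¹: X = (B − S)T⁻¹.
T has determinant 6; T⁻¹ = [[5/3, 5/6, 1], [-2, -3/2, -1], [-5/3, -4/3, -1]].
X = (B − S)T⁻¹ = [[3, 1, -3], [1, 1, -2]].

X = [[3, 1, -3], [1, 1, -2]]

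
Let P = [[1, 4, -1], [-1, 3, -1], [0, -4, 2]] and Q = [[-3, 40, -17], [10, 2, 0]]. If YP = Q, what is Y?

Since P sits to the right of Y, Y = QP⁻¹.
det P = 6, so P⁻¹ = [[1/3, -2/3, -1/6], [1/3, 1/3, 1/3], [2/3, 2/3, 7/6]].
Y = QP⁻¹ = [[-3, 40, -17], [10, 2, 0]] · [[1/3, -2/3, -1/6], [1/3, 1/3, 1/3], [2/3, 2/3, 7/6]] = [[1, 4, -6], [4, -6, -1]].

Y = [[1, 4, -6], [4, -6, -1]]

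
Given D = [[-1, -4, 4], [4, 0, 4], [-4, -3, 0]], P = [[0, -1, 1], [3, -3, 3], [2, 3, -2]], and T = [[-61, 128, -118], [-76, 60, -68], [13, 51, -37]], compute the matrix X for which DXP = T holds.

X = [[-3, -1, -2], [2, 3, -2], [-3, -4, 0]]

X = D⁻¹TP⁻¹ (apply D⁻¹ on the left and P⁻¹ on the right).
D has determinant 4; D⁻¹ = [[3, -3, -4], [-4, 4, 5], [-3, 13/4, 4]].
det P = 3; the adjugate gives P⁻¹ = [[-1, 1/3, 0], [4, -2/3, 1], [5, -2/3, 1]].
D⁻¹T = [[-7, 0, -2], [5, -17, 15], [-12, 15, -15]].
X = (D⁻¹T)P⁻¹ = [[-3, -1, -2], [2, 3, -2], [-3, -4, 0]].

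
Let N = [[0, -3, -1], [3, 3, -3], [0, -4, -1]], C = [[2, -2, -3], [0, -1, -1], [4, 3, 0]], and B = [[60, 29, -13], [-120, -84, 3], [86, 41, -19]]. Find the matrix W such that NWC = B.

W = [[4, -2, -1], [-3, 3, -5], [3, -4, 3]]

W = N⁻¹BC⁻¹ (apply N⁻¹ on the left and C⁻¹ on the right).
det N = 3, so N⁻¹ = [[-5, 1/3, 4], [1, 0, -1], [-4, 0, 3]].
C has determinant 2; C⁻¹ = [[3/2, -9/2, -1/2], [-2, 6, 1], [2, -7, -1]].
N⁻¹B = [[4, -9, -10], [-26, -12, 6], [18, 7, -5]].
W = (N⁻¹B)C⁻¹ = [[4, -2, -1], [-3, 3, -5], [3, -4, 3]].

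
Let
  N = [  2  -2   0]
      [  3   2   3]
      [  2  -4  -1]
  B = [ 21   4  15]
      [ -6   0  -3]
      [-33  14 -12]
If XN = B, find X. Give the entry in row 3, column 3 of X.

Since N sits to the right of X, X = BN⁻¹.
det N = 2; the adjugate gives N⁻¹ = [[5, -1, -3], [9/2, -1, -3], [-8, 2, 5]].
X = BN⁻¹ = [[21, 4, 15], [-6, 0, -3], [-33, 14, -12]] · [[5, -1, -3], [9/2, -1, -3], [-8, 2, 5]] = [[3, 5, 0], [-6, 0, 3], [-6, -5, -3]].

-3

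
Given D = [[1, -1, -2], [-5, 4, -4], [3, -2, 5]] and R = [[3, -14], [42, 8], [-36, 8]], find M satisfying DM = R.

M = [[-6, 0], [-1, 6], [-4, 4]]

D is on the left of M, so left-multiply by D⁻¹: M = D⁻¹R.
D has determinant 3; D⁻¹ = [[4, 3, 4], [13/3, 11/3, 14/3], [-2/3, -1/3, -1/3]].
M = D⁻¹R = [[4, 3, 4], [13/3, 11/3, 14/3], [-2/3, -1/3, -1/3]] · [[3, -14], [42, 8], [-36, 8]] = [[-6, 0], [-1, 6], [-4, 4]].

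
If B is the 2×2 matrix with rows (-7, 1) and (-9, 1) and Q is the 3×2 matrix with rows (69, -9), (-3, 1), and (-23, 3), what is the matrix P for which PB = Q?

P = [[-6, -3], [3, -2], [2, 1]]

Right-multiplying both sides by B⁻¹ gives P = QB⁻¹.
det B = 2, so B⁻¹ = [[1/2, -1/2], [9/2, -7/2]].
P = QB⁻¹ = [[69, -9], [-3, 1], [-23, 3]] · [[1/2, -1/2], [9/2, -7/2]] = [[-6, -3], [3, -2], [2, 1]].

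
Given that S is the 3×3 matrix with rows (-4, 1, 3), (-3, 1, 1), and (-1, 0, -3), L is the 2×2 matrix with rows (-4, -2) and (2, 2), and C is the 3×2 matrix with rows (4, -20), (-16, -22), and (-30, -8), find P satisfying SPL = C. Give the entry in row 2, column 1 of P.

4

P = S⁻¹CL⁻¹ (apply S⁻¹ on the left and L⁻¹ on the right).
S has determinant 5; S⁻¹ = [[-3/5, 3/5, -2/5], [-2, 3, -1], [1/5, -1/5, -1/5]].
L has determinant -4; L⁻¹ = [[-1/2, -1/2], [1/2, 1]].
S⁻¹C = [[0, 2], [-26, -18], [10, 2]].
P = (S⁻¹C)L⁻¹ = [[1, 2], [4, -5], [-4, -3]].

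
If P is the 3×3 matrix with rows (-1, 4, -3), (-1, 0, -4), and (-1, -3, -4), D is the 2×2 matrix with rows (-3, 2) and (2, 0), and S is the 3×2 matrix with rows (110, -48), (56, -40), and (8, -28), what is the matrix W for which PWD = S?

W = [[4, -2], [-2, 5], [4, 1]]

Left-multiply by P⁻¹ and right-multiply by D⁻¹: W = P⁻¹SD⁻¹.
det P = 3; the adjugate gives P⁻¹ = [[-4, 25/3, -16/3], [0, 1/3, -1/3], [1, -7/3, 4/3]].
D has determinant -4; D⁻¹ = [[0, 1/2], [1/2, 3/4]].
P⁻¹S = [[-16, 8], [16, -4], [-10, 8]].
W = (P⁻¹S)D⁻¹ = [[4, -2], [-2, 5], [4, 1]].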